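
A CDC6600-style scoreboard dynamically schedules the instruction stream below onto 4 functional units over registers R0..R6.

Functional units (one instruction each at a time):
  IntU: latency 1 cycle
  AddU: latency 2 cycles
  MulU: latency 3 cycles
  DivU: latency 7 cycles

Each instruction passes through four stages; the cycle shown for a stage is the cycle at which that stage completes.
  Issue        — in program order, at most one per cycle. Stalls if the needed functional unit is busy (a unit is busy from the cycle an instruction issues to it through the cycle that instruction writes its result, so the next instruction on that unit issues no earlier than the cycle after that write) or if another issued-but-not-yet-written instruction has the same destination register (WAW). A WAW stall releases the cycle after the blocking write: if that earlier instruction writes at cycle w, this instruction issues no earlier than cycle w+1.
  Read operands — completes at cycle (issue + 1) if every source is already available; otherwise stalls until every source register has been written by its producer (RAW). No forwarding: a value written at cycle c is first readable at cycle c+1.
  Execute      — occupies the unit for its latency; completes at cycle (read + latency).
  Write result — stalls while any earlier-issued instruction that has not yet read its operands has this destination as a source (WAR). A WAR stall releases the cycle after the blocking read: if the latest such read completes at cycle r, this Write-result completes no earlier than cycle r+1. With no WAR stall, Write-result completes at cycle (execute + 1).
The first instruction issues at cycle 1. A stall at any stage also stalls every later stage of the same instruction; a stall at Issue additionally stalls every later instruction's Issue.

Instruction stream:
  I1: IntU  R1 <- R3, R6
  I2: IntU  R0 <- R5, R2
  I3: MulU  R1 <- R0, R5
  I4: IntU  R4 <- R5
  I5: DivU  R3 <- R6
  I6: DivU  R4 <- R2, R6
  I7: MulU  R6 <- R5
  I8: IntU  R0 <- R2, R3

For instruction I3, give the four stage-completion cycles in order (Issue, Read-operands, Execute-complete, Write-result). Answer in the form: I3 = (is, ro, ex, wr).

t=1  I1→IntU
t=2  I1 RO
t=3  I1 EX
t=4  I1 WR R1
t=5  I2→IntU
t=6  I2 RO | I3→MulU
t=7  I2 EX
t=8  I2 WR R0
t=9  I3 RO | I4→IntU
t=10  I4 RO | I5→DivU
t=11  I4 EX | I5 RO
t=12  I3 EX | I4 WR R4
t=13  I3 WR R1
t=18  I5 EX
t=19  I5 WR R3
t=20  I6→DivU
t=21  I6 RO | I7→MulU
t=22  I7 RO | I8→IntU
t=23  I8 RO
t=24  I8 EX
t=25  I7 EX | I8 WR R0
t=26  I7 WR R6
t=28  I6 EX
t=29  I6 WR R4

I3 = (6, 9, 12, 13)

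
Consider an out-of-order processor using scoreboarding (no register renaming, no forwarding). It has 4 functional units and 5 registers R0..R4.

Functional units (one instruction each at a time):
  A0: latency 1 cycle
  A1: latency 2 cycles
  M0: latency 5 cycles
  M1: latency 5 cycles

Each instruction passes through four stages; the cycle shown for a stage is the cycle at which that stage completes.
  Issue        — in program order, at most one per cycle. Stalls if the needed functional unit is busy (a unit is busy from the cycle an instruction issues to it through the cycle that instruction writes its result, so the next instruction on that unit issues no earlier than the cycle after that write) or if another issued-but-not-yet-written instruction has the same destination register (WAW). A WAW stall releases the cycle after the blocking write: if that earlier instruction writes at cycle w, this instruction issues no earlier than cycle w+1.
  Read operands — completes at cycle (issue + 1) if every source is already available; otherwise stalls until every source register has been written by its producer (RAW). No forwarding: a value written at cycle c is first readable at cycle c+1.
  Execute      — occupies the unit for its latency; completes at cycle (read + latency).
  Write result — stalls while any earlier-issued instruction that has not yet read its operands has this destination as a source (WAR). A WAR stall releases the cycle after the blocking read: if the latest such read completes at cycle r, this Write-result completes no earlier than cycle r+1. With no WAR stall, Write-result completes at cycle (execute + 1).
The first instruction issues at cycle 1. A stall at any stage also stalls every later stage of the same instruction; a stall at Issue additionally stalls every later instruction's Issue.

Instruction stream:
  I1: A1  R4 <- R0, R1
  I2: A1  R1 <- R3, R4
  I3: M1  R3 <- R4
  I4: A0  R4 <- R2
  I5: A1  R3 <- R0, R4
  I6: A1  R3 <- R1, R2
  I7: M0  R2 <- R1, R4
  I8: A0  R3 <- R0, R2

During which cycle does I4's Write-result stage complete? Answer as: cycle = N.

cycle = 11

1) issue 1, read 2, done 4, write 5
2) issue 6, read 7, done 9, write 10  <struct: A1 busy until I1 writes@5>
3) issue 7, read 8, done 13, write 14
4) issue 8, read 9, done 10, write 11
5) issue 15, read 16, done 18, write 19  <WAW R3: wait I3 write@14>
6) issue 20, read 21, done 23, write 24  <struct: A1 busy until I5 writes@19>
7) issue 21, read 22, done 27, write 28
8) issue 25, read 29, done 30, write 31  <WAW R3: wait I6 write@24 / RAW R2: wait I7 write@28>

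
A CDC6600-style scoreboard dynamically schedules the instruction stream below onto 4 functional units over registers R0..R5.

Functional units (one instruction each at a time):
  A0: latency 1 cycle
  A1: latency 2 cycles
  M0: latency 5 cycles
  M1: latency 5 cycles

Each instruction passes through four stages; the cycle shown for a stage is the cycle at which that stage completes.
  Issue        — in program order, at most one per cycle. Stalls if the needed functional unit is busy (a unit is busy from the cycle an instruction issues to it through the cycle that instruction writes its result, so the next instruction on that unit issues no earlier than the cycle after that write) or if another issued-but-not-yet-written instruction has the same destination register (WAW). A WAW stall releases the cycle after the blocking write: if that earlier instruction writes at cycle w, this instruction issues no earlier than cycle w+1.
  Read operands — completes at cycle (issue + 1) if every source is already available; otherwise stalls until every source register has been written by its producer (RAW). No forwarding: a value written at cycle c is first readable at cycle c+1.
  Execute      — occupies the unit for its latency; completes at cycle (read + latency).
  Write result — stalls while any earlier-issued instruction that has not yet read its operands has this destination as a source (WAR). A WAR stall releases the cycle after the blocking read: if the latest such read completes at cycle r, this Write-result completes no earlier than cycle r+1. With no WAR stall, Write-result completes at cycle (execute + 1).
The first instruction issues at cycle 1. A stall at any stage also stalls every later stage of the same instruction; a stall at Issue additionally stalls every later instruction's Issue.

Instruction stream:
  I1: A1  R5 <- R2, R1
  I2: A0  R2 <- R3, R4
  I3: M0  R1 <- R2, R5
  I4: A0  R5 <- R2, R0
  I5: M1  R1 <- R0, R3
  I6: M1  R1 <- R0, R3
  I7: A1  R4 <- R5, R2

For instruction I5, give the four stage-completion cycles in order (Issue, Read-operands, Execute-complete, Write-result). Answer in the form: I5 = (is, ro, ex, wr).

I5 = (13, 14, 19, 20)

I1 -> (1, 2, 4, 5)
I2 -> (2, 3, 4, 5)
I3 -> (3, 6, 11, 12)  // RAW R2: wait I2 write@5, RAW R5: wait I1 write@5
I4 -> (6, 7, 8, 9)  // struct: A0 busy until I2 writes@5
I5 -> (13, 14, 19, 20)  // WAW R1: wait I3 write@12
I6 -> (21, 22, 27, 28)  // struct: M1 busy until I5 writes@20
I7 -> (22, 23, 25, 26)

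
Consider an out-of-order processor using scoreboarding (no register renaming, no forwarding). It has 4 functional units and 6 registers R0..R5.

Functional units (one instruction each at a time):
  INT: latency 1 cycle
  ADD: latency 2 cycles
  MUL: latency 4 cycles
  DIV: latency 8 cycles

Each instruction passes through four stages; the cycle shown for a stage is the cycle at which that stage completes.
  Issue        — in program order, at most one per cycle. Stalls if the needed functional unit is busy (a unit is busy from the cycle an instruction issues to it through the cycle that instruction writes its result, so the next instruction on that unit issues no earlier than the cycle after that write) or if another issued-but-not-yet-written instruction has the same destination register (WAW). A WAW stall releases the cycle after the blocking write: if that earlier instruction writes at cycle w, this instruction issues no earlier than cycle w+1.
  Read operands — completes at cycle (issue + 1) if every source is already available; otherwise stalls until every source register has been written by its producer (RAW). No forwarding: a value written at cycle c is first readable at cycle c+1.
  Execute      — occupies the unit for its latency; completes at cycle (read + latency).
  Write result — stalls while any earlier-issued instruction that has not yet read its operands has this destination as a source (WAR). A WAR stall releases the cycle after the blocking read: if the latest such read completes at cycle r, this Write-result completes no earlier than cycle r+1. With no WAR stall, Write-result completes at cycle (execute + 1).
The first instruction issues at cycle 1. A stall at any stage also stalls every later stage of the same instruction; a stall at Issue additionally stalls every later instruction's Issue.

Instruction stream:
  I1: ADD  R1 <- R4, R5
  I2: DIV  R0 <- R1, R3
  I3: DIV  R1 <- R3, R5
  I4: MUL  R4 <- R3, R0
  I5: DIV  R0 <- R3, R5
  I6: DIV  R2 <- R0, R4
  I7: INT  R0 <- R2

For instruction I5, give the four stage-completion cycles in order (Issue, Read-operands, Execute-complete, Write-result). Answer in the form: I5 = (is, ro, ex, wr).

I5 = (27, 28, 36, 37)

I1  is:1  ro:2  ex:4  wr:5
I2  is:2  ro:6  ex:14  wr:15  — RAW R1: wait I1 write@5
I3  is:16  ro:17  ex:25  wr:26  — struct: DIV busy until I2 writes@15
I4  is:17  ro:18  ex:22  wr:23
I5  is:27  ro:28  ex:36  wr:37  — struct: DIV busy until I3 writes@26
I6  is:38  ro:39  ex:47  wr:48  — struct: DIV busy until I5 writes@37
I7  is:39  ro:49  ex:50  wr:51  — RAW R2: wait I6 write@48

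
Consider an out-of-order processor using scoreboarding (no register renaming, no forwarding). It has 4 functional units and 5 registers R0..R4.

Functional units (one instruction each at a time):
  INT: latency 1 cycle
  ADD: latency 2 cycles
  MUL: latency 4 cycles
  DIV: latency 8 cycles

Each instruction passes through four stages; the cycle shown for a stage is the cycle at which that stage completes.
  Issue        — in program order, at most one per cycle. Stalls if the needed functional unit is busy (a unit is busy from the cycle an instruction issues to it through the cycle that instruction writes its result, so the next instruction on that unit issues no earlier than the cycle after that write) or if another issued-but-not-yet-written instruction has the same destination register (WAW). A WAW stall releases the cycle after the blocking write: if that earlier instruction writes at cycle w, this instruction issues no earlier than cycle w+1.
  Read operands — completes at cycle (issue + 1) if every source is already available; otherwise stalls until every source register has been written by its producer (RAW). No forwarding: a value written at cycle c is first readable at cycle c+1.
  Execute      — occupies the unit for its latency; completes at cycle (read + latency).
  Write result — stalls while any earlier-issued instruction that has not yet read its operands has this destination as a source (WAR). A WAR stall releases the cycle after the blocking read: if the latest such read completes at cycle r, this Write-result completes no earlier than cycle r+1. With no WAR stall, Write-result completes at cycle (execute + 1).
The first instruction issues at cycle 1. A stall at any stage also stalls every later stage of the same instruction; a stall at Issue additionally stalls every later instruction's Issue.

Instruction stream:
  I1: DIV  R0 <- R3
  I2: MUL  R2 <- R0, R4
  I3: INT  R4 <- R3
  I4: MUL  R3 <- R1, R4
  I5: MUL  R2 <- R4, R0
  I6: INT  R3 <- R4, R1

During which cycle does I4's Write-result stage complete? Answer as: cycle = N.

cycle = 24

[I1] 1/2/10/11
[I2] 2/12/16/17  (RAW R0: wait I1 write@11)
[I3] 3/4/5/13  (WAR R4: wait I2 read@12)
[I4] 18/19/23/24  (struct: MUL busy until I2 writes@17)
[I5] 25/26/30/31  (struct: MUL busy until I4 writes@24)
[I6] 26/27/28/29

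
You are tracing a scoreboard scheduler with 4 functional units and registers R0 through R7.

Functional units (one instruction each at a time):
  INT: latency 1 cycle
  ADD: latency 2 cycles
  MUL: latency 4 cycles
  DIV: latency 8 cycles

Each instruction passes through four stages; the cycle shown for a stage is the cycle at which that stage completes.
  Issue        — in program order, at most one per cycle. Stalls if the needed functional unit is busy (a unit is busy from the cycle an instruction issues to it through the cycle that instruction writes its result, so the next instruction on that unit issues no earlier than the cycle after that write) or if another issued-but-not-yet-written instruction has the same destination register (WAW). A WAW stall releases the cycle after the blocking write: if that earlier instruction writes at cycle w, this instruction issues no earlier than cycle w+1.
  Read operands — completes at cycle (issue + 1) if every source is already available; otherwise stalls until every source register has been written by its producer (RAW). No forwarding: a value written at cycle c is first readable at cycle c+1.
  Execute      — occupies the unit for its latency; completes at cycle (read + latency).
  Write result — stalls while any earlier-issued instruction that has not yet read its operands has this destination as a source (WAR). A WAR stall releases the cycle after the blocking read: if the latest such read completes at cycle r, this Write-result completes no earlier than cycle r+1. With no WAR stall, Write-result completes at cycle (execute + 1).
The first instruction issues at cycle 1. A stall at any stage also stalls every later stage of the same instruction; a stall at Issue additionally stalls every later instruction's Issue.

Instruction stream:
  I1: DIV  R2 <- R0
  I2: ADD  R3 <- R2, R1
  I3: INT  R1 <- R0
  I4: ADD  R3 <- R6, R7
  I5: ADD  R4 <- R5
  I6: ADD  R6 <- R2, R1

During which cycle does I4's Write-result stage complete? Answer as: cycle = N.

cycle = 20

1) issue 1, read 2, done 10, write 11
2) issue 2, read 12, done 14, write 15  <RAW R2: wait I1 write@11>
3) issue 3, read 4, done 5, write 13  <WAR R1: wait I2 read@12>
4) issue 16, read 17, done 19, write 20  <struct: ADD busy until I2 writes@15>
5) issue 21, read 22, done 24, write 25  <struct: ADD busy until I4 writes@20>
6) issue 26, read 27, done 29, write 30  <struct: ADD busy until I5 writes@25>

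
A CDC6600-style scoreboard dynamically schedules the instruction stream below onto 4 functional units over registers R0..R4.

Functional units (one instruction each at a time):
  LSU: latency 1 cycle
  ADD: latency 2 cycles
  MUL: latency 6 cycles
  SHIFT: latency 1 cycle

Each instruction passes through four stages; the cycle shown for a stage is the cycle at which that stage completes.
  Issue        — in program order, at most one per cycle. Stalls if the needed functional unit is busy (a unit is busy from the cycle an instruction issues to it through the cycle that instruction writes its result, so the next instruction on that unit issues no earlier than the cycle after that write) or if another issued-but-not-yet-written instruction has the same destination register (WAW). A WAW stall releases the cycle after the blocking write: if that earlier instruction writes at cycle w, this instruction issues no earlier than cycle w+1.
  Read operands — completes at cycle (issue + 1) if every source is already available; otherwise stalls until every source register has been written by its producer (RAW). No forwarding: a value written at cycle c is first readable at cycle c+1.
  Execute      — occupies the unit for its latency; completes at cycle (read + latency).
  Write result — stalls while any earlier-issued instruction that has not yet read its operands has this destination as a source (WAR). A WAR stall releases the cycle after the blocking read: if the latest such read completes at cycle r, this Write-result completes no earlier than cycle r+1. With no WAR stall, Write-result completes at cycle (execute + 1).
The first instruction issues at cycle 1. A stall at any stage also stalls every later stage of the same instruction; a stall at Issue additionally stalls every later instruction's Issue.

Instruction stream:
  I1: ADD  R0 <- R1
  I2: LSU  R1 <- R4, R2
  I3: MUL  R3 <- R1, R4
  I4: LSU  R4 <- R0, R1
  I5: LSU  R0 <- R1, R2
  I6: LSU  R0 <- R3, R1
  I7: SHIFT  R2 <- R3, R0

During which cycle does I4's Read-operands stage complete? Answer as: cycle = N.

cycle = 7

t=1  I1→ADD
t=2  I1 RO · I2→LSU
t=3  I2 RO · I3→MUL
t=4  I1 EX · I2 EX
t=5  I1 WR R0 · I2 WR R1
t=6  I3 RO · I4→LSU
t=7  I4 RO
t=8  I4 EX
t=9  I4 WR R4
t=10  I5→LSU
t=11  I5 RO
t=12  I3 EX · I5 EX
t=13  I3 WR R3 · I5 WR R0
t=14  I6→LSU
t=15  I6 RO · I7→SHIFT
t=16  I6 EX
t=17  I6 WR R0
t=18  I7 RO
t=19  I7 EX
t=20  I7 WR R2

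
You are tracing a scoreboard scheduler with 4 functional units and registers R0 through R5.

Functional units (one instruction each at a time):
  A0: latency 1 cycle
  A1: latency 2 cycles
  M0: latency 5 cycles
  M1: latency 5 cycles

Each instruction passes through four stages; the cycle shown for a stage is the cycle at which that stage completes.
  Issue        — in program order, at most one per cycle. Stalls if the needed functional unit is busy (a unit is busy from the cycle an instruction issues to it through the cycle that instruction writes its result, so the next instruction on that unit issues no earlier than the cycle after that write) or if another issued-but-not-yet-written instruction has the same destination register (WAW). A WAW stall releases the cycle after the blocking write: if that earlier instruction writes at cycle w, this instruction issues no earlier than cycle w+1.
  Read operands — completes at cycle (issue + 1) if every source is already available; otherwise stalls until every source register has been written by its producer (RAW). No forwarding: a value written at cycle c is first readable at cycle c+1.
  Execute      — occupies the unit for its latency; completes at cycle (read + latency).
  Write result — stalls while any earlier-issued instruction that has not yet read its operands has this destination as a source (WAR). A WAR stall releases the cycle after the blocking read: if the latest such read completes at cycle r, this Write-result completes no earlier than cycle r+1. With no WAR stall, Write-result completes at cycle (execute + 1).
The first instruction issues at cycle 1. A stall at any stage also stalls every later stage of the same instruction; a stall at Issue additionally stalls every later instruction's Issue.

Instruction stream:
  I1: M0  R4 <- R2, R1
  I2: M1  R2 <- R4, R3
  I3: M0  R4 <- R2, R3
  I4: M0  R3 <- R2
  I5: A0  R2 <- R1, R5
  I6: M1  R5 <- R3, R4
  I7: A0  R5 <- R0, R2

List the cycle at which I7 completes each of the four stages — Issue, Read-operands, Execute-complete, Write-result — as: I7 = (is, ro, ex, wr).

I7 = (38, 39, 40, 41)

I1: IS=1 RO=2 EX=7 WR=8
I2: IS=2 RO=9 EX=14 WR=15  [RAW R4: wait I1 write@8]
I3: IS=9 RO=16 EX=21 WR=22  [struct: M0 busy until I1 writes@8; RAW R2: wait I2 write@15]
I4: IS=23 RO=24 EX=29 WR=30  [struct: M0 busy until I3 writes@22]
I5: IS=24 RO=25 EX=26 WR=27
I6: IS=25 RO=31 EX=36 WR=37  [RAW R3: wait I4 write@30]
I7: IS=38 RO=39 EX=40 WR=41  [WAW R5: wait I6 write@37]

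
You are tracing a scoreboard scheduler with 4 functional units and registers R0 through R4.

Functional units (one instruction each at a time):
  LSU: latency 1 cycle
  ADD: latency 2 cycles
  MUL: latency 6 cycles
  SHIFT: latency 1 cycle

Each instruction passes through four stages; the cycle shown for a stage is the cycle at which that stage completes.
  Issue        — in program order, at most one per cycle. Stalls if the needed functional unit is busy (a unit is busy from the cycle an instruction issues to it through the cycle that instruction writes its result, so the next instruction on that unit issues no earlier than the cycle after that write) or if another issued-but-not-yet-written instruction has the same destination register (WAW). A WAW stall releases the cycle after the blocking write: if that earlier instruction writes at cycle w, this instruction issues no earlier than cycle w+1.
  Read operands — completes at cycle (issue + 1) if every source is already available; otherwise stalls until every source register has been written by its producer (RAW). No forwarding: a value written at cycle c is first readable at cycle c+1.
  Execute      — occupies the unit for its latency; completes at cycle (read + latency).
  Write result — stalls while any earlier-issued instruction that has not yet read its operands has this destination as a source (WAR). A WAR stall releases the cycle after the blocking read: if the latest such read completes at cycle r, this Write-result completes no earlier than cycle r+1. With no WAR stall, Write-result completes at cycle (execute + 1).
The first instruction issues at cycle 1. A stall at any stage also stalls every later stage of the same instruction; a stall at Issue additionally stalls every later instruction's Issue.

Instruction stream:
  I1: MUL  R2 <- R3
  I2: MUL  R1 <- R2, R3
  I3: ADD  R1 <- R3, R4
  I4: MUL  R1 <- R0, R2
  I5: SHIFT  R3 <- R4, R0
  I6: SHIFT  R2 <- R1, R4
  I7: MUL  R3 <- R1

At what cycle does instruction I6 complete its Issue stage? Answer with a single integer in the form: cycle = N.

cycle = 29

1) issue 1, read 2, done 8, write 9
2) issue 10, read 11, done 17, write 18  <struct: MUL busy until I1 writes@9>
3) issue 19, read 20, done 22, write 23  <WAW R1: wait I2 write@18>
4) issue 24, read 25, done 31, write 32  <WAW R1: wait I3 write@23>
5) issue 25, read 26, done 27, write 28
6) issue 29, read 33, done 34, write 35  <struct: SHIFT busy until I5 writes@28 / RAW R1: wait I4 write@32>
7) issue 33, read 34, done 40, write 41  <struct: MUL busy until I4 writes@32>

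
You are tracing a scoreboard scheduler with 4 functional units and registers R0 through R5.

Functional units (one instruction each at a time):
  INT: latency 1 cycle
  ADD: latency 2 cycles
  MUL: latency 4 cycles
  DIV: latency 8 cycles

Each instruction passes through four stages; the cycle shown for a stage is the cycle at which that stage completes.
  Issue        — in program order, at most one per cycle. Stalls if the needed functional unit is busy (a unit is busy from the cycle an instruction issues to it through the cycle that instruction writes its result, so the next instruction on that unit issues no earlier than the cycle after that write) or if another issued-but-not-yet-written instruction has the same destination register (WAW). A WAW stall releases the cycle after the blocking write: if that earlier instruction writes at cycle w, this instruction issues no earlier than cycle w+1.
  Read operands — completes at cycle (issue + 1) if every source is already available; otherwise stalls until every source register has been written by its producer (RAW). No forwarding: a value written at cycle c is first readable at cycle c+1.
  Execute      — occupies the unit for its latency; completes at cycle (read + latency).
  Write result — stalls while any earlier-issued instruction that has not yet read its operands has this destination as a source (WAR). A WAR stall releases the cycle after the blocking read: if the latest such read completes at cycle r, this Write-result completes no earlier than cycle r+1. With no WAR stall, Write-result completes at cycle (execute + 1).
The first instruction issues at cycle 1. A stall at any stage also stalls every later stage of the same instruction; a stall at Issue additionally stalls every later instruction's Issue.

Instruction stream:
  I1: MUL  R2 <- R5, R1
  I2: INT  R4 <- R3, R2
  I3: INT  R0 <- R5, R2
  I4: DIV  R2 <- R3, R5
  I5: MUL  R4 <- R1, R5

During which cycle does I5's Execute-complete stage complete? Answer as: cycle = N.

c1: issue I1 (MUL)
c2: I1 read-ops · issue I2 (INT)
c6: I1 finished on MUL
c7: I1→R2
c8: I2 read-ops
c9: I2 finished on INT
c10: I2→R4
c11: issue I3 (INT)
c12: I3 read-ops · issue I4 (DIV)
c13: I3 finished on INT · I4 read-ops · issue I5 (MUL)
c14: I3→R0 · I5 read-ops
c18: I5 finished on MUL
c19: I5→R4
c21: I4 finished on DIV
c22: I4→R2

cycle = 18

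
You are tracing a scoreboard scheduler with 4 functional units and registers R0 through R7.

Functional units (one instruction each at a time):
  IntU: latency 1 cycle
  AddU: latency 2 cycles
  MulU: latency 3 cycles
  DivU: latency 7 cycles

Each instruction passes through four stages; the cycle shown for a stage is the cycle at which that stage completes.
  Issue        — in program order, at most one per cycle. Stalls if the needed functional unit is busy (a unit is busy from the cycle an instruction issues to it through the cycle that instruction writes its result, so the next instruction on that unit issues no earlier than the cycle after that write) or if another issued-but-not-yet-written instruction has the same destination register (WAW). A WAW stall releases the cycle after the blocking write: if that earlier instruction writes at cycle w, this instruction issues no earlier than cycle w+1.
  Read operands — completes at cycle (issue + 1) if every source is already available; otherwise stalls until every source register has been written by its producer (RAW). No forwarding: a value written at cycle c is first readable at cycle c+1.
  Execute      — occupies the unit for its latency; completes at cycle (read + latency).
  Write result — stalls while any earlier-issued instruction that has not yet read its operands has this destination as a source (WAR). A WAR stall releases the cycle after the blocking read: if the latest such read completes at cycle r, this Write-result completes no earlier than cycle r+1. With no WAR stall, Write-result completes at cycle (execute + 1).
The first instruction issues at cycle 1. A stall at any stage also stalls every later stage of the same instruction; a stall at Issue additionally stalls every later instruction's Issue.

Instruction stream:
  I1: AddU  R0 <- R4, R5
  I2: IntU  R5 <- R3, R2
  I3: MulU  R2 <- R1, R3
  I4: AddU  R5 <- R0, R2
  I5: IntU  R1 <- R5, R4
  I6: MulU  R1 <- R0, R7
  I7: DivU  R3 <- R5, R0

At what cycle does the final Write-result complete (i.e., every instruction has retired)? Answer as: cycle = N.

I1: IS=1 RO=2 EX=4 WR=5
I2: IS=2 RO=3 EX=4 WR=5
I3: IS=3 RO=4 EX=7 WR=8
I4: IS=6 RO=9 EX=11 WR=12  [WAW R5: wait I2 write@5; RAW R2: wait I3 write@8]
I5: IS=7 RO=13 EX=14 WR=15  [RAW R5: wait I4 write@12]
I6: IS=16 RO=17 EX=20 WR=21  [WAW R1: wait I5 write@15]
I7: IS=17 RO=18 EX=25 WR=26

cycle = 26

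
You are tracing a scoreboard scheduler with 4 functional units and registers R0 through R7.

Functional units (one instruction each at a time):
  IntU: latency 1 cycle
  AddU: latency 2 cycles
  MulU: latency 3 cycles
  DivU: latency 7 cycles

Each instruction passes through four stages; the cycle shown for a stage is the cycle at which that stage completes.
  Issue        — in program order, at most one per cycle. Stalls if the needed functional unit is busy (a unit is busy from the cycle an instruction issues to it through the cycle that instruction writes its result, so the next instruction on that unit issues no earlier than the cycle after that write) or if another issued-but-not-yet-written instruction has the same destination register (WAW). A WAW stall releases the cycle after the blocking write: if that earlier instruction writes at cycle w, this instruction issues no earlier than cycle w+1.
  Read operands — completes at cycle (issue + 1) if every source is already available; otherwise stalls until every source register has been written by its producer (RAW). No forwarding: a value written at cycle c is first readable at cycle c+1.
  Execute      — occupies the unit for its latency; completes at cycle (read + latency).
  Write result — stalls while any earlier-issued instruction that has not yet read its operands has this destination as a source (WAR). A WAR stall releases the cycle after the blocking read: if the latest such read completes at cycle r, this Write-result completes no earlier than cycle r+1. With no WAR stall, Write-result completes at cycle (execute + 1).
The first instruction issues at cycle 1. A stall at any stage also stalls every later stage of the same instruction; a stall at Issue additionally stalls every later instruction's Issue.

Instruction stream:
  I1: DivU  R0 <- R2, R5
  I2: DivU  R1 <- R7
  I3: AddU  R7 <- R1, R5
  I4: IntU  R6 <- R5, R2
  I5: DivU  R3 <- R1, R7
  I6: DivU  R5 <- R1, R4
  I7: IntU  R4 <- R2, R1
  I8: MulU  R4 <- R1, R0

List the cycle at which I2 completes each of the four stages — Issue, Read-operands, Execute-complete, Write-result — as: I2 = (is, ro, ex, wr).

t=1  I1 dispatched to DivU
t=2  I1 operands ready
t=9  I1 complete
t=10  R0←I1
t=11  I2 dispatched to DivU
t=12  I2 operands ready; I3 dispatched to AddU
t=13  I4 dispatched to IntU
t=14  I4 operands ready
t=15  I4 complete
t=16  R6←I4
t=19  I2 complete
t=20  R1←I2
t=21  I3 operands ready; I5 dispatched to DivU
t=23  I3 complete
t=24  R7←I3
t=25  I5 operands ready
t=32  I5 complete
t=33  R3←I5
t=34  I6 dispatched to DivU
t=35  I6 operands ready; I7 dispatched to IntU
t=36  I7 operands ready
t=37  I7 complete
t=38  R4←I7
t=39  I8 dispatched to MulU
t=40  I8 operands ready
t=42  I6 complete
t=43  R5←I6; I8 complete
t=44  R4←I8

I2 = (11, 12, 19, 20)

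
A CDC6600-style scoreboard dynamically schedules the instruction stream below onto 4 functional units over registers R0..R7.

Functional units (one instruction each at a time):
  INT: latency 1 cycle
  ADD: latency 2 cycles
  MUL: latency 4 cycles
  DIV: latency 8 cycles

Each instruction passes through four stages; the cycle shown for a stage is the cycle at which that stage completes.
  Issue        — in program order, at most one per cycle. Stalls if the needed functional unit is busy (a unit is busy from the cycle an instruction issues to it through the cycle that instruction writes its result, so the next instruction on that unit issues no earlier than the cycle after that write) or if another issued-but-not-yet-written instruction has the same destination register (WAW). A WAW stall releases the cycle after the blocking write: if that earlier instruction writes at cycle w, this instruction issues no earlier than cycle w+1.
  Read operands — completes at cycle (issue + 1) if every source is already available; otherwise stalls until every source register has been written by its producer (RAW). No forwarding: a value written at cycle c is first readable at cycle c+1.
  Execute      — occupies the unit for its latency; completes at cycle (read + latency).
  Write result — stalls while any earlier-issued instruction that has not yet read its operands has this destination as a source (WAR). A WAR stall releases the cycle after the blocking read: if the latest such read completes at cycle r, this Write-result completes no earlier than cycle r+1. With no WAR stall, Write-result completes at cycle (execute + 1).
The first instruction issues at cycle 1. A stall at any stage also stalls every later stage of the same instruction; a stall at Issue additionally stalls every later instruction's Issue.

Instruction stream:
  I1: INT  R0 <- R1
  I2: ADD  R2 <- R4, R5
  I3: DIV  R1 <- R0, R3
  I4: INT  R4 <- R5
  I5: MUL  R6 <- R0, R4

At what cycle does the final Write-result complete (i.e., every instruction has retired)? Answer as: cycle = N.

cycle = 14

t=1  I1 issues→INT
t=2  I1 reads; I2 issues→ADD
t=3  I1 exec-done; I2 reads; I3 issues→DIV
t=4  I1 writes R0
t=5  I2 exec-done; I3 reads; I4 issues→INT
t=6  I2 writes R2; I4 reads; I5 issues→MUL
t=7  I4 exec-done
t=8  I4 writes R4
t=9  I5 reads
t=13  I3 exec-done; I5 exec-done
t=14  I3 writes R1; I5 writes R6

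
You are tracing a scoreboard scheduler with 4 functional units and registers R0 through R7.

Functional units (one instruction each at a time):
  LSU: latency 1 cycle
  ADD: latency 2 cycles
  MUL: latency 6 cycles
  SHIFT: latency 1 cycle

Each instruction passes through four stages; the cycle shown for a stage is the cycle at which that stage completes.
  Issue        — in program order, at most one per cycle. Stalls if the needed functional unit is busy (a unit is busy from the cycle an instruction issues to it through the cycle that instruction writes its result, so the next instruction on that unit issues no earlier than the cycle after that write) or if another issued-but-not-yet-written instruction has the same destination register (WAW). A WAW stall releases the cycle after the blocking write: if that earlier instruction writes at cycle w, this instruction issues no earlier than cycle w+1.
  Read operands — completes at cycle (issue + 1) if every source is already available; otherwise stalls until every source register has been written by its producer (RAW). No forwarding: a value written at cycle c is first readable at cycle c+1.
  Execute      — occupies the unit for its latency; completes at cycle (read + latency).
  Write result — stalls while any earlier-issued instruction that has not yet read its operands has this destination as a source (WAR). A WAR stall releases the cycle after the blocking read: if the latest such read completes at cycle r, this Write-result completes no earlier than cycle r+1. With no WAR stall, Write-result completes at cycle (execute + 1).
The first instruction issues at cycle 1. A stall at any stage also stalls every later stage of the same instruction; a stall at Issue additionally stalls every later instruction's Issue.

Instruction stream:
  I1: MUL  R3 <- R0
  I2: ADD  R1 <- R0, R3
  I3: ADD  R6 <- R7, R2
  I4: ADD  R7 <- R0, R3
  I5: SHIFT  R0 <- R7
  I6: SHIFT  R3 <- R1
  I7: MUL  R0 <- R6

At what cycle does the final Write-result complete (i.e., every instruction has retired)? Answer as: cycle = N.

1) issue 1, read 2, done 8, write 9
2) issue 2, read 10, done 12, write 13  <RAW R3: wait I1 write@9>
3) issue 14, read 15, done 17, write 18  <struct: ADD busy until I2 writes@13>
4) issue 19, read 20, done 22, write 23  <struct: ADD busy until I3 writes@18>
5) issue 20, read 24, done 25, write 26  <RAW R7: wait I4 write@23>
6) issue 27, read 28, done 29, write 30  <struct: SHIFT busy until I5 writes@26>
7) issue 28, read 29, done 35, write 36

cycle = 36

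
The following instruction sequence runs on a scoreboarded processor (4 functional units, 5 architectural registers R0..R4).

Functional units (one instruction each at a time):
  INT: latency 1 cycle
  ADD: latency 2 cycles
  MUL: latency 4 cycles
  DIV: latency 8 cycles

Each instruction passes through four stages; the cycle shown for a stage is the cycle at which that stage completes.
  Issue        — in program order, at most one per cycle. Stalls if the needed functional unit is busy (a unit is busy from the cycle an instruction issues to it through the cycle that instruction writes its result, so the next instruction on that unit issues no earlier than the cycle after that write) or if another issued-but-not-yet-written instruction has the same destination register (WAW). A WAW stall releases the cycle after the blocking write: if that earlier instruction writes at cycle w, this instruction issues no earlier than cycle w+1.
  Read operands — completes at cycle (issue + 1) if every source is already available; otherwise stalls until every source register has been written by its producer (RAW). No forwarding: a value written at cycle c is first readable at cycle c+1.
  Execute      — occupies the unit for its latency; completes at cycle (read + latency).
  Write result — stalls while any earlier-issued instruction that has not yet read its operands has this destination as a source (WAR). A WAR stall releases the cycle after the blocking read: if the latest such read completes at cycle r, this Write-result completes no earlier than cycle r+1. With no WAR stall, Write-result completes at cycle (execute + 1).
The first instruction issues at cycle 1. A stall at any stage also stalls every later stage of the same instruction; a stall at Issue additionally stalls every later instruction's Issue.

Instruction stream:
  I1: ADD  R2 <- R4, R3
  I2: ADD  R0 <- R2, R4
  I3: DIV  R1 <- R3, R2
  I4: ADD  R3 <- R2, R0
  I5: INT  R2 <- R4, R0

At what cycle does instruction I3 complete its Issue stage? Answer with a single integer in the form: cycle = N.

cycle = 7

cycle 1: I1 issues→ADD
cycle 2: I1 reads
cycle 4: I1 exec-done
cycle 5: I1 writes R2
cycle 6: I2 issues→ADD
cycle 7: I2 reads; I3 issues→DIV
cycle 8: I3 reads
cycle 9: I2 exec-done
cycle 10: I2 writes R0
cycle 11: I4 issues→ADD
cycle 12: I4 reads; I5 issues→INT
cycle 13: I5 reads
cycle 14: I4 exec-done; I5 exec-done
cycle 15: I4 writes R3; I5 writes R2
cycle 16: I3 exec-done
cycle 17: I3 writes R1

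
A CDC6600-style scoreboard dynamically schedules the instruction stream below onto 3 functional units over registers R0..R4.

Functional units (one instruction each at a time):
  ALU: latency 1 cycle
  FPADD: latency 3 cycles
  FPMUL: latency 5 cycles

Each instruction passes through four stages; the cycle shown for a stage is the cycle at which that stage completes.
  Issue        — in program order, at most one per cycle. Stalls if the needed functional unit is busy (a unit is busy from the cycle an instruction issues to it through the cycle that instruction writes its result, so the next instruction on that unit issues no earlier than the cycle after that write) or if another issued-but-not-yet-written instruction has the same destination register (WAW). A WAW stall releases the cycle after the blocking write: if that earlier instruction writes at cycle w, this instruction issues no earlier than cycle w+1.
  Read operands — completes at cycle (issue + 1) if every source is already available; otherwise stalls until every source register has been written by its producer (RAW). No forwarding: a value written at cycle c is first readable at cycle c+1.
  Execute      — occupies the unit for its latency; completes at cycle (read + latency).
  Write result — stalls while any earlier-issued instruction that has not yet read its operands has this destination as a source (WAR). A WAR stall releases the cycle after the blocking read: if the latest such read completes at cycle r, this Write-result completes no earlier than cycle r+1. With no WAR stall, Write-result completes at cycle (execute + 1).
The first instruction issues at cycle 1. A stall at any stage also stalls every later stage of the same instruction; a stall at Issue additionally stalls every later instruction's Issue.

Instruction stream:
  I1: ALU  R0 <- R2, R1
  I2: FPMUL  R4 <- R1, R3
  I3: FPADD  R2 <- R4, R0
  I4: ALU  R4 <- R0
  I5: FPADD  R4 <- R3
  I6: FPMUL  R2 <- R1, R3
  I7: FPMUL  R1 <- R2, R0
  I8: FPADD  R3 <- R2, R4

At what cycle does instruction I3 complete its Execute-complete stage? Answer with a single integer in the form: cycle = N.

cycle = 13

I1  is:1  ro:2  ex:3  wr:4
I2  is:2  ro:3  ex:8  wr:9
I3  is:3  ro:10  ex:13  wr:14  — RAW R4: wait I2 write@9
I4  is:10  ro:11  ex:12  wr:13  — WAW R4: wait I2 write@9
I5  is:15  ro:16  ex:19  wr:20  — struct: FPADD busy until I3 writes@14
I6  is:16  ro:17  ex:22  wr:23
I7  is:24  ro:25  ex:30  wr:31  — struct: FPMUL busy until I6 writes@23
I8  is:25  ro:26  ex:29  wr:30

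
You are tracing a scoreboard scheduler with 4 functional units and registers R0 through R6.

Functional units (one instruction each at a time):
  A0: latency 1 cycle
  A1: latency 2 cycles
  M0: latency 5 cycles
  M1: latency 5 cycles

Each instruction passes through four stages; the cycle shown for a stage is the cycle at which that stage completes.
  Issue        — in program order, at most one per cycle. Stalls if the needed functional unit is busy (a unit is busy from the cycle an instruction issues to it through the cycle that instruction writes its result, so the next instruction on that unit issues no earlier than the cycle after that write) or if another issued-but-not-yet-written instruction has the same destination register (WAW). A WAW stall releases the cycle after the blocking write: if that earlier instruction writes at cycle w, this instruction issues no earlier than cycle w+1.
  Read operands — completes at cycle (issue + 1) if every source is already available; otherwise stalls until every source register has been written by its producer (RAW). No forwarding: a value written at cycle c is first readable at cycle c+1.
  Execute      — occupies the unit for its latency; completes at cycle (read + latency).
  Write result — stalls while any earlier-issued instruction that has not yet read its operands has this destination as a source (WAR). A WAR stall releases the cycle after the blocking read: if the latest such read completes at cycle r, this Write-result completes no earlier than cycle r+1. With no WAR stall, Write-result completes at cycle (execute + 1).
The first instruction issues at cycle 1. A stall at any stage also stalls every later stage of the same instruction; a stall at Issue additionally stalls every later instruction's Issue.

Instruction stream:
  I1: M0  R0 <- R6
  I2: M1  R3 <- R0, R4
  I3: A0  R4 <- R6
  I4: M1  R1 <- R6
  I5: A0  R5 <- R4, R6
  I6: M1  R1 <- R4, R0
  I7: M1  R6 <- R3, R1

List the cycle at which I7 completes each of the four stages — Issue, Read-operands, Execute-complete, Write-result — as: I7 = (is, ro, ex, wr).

t=1  issue I1 (M0)
t=2  I1 read-ops | issue I2 (M1)
t=3  issue I3 (A0)
t=4  I3 read-ops
t=5  I3 finished on A0
t=7  I1 finished on M0
t=8  I1→R0
t=9  I2 read-ops
t=10  I3→R4
t=14  I2 finished on M1
t=15  I2→R3
t=16  issue I4 (M1)
t=17  I4 read-ops | issue I5 (A0)
t=18  I5 read-ops
t=19  I5 finished on A0
t=20  I5→R5
t=22  I4 finished on M1
t=23  I4→R1
t=24  issue I6 (M1)
t=25  I6 read-ops
t=30  I6 finished on M1
t=31  I6→R1
t=32  issue I7 (M1)
t=33  I7 read-ops
t=38  I7 finished on M1
t=39  I7→R6

I7 = (32, 33, 38, 39)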